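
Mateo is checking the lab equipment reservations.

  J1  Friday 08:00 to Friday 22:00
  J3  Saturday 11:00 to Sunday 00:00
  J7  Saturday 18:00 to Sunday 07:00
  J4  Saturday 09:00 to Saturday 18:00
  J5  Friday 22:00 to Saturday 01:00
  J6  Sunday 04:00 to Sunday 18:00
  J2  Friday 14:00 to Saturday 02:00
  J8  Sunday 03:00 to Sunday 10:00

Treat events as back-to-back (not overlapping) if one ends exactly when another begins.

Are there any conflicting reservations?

Sorted by start: J1, J2, J5, J4, J3, J7, J8, J6.
J2 starts before J1 ends → J1 and J2 overlap.
That's a conflict, so the schedule is not conflict-free.

Yes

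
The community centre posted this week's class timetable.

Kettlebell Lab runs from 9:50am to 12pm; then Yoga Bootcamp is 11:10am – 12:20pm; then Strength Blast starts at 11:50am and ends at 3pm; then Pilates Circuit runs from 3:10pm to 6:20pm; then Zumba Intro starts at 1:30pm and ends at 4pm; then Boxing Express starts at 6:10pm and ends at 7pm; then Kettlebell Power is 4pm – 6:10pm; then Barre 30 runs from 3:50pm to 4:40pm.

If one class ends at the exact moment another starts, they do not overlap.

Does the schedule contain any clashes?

Sorted by start: Kettlebell Lab, Yoga Bootcamp, Strength Blast, Zumba Intro, Pilates Circuit, Barre 30, Kettlebell Power, Boxing Express.
Yoga Bootcamp starts before Kettlebell Lab ends → Kettlebell Lab and Yoga Bootcamp overlap.
That's a conflict, so the schedule is not conflict-free.

Yes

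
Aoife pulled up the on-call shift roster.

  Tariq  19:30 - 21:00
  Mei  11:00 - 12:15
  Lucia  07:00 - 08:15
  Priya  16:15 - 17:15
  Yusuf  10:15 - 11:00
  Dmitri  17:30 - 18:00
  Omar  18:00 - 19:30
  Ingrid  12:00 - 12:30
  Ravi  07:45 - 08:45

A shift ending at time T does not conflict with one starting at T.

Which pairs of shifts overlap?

Ingrid & Mei, Lucia & Ravi

Check each pair: they overlap iff neither finishes before the other starts.
Sorted by start: Lucia, Ravi, Yusuf, Mei, Ingrid, Priya, Dmitri, Omar, Tariq.
Ravi starts before Lucia ends → Lucia and Ravi overlap.
Yusuf starts after Lucia ends — done with Lucia.
Yusuf starts after Ravi ends — done with Ravi.
Mei starts exactly when Yusuf ends (back-to-back, no overlap) — done with Yusuf.
Ingrid starts before Mei ends → Mei and Ingrid overlap.
Priya starts after Mei ends — done with Mei.
Priya starts after Ingrid ends — done with Ingrid.
Dmitri starts after Priya ends — done with Priya.
Omar starts exactly when Dmitri ends (back-to-back, no overlap) — done with Dmitri.
Tariq starts exactly when Omar ends (back-to-back, no overlap).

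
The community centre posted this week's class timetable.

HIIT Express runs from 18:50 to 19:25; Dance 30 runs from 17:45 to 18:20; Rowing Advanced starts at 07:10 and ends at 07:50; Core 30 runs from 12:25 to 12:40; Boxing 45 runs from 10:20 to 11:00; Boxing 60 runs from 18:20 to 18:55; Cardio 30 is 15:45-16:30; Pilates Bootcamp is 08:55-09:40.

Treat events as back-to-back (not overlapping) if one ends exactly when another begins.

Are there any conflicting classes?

Check each pair: they overlap iff neither finishes before the other starts.
Sorted by start: Rowing Advanced, Pilates Bootcamp, Boxing 45, Core 30, Cardio 30, Dance 30, Boxing 60, HIIT Express.
Pilates Bootcamp starts after Rowing Advanced ends, so nothing later overlaps Rowing Advanced either.
Boxing 45 starts after Pilates Bootcamp ends, so nothing later overlaps Pilates Bootcamp either.
Core 30 starts after Boxing 45 ends, so nothing later overlaps Boxing 45 either.
Cardio 30 starts after Core 30 ends, so nothing later overlaps Core 30 either.
Dance 30 starts after Cardio 30 ends, so nothing later overlaps Cardio 30 either.
Boxing 60 starts exactly when Dance 30 ends (back-to-back, no overlap), so nothing later overlaps Dance 30 either.
HIIT Express starts before Boxing 60 ends → Boxing 60 and HIIT Express overlap.
That's a conflict, so the schedule is not conflict-free.

Yes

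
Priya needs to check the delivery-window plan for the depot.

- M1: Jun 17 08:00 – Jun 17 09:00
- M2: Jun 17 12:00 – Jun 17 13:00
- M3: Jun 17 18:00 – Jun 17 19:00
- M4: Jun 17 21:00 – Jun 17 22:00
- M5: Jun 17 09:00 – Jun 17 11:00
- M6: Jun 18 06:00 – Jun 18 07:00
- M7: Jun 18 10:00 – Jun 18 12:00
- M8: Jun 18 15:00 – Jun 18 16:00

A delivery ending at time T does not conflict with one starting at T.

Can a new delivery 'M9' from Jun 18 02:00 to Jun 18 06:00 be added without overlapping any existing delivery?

M1: ends Jun 17 09:00 at or before M9 starts Jun 18 02:00 → clear.
M5: ends Jun 17 11:00 at or before M9 starts Jun 18 02:00 → clear.
M2: ends Jun 17 13:00 at or before M9 starts Jun 18 02:00 → clear.
M3: ends Jun 17 19:00 at or before M9 starts Jun 18 02:00 → clear.
M4: ends Jun 17 22:00 at or before M9 starts Jun 18 02:00 → clear.
M6: starts Jun 18 06:00 at or after M9 ends Jun 18 06:00 → clear.
M7: starts Jun 18 10:00 at or after M9 ends Jun 18 06:00 → clear.
M8: starts Jun 18 15:00 at or after M9 ends Jun 18 06:00 → clear.

Yes — the slot is free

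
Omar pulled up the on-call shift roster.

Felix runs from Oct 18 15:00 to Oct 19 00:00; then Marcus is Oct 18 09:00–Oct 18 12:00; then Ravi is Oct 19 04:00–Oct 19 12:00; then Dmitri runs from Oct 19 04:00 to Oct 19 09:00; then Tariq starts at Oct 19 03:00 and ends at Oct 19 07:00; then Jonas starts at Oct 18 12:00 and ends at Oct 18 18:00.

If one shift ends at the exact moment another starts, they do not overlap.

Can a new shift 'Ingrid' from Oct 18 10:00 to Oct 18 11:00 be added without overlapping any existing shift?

No — it overlaps Marcus

Marcus: starts Oct 18 09:00 before Ingrid ends Oct 18 11:00, and ends Oct 18 12:00 after Ingrid starts Oct 18 10:00 → overlap.
Jonas: starts Oct 18 12:00 at or after Ingrid ends Oct 18 11:00 → clear.
Felix: starts Oct 18 15:00 at or after Ingrid ends Oct 18 11:00 → clear.
Tariq: starts Oct 19 03:00 at or after Ingrid ends Oct 18 11:00 → clear.
Ravi: starts Oct 19 04:00 at or after Ingrid ends Oct 18 11:00 → clear.
Dmitri: starts Oct 19 04:00 at or after Ingrid ends Oct 18 11:00 → clear.
Ingrid overlaps Marcus.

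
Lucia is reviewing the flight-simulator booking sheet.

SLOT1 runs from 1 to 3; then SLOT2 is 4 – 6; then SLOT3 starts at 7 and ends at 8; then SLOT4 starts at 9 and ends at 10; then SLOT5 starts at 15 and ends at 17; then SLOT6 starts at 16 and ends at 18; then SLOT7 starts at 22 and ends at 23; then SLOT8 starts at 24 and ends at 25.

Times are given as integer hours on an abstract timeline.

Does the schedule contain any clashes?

Yes

Sorted by start: SLOT1, SLOT2, SLOT3, SLOT4, SLOT5, SLOT6, SLOT7, SLOT8.
SLOT2 starts after SLOT1 ends; SLOT1 is clear from here.
SLOT3 starts after SLOT2 ends; SLOT2 is clear from here.
SLOT4 starts after SLOT3 ends; SLOT3 is clear from here.
SLOT5 starts after SLOT4 ends; SLOT4 is clear from here.
SLOT6 starts before SLOT5 ends → SLOT5 and SLOT6 overlap.
That's a conflict, so the schedule is not conflict-free.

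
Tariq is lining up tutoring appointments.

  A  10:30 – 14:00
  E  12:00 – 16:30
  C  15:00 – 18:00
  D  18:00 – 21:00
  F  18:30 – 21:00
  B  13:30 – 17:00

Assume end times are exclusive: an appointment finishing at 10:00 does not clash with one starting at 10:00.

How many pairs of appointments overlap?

Check each pair: they overlap iff neither finishes before the other starts.
Sorted by start: A, E, B, C, D, F.
E starts before A ends → A and E overlap.
B starts before A ends → A and B overlap.
C starts after A ends, so A has no further overlaps.
B starts before E ends → E and B overlap.
C starts before E ends → E and C overlap.
D starts after E ends, so E has no further overlaps.
C starts before B ends → B and C overlap.
D starts after B ends, so B has no further overlaps.
D starts exactly when C ends (back-to-back, no overlap), so C has no further overlaps.
F starts before D ends → D and F overlap.
Overlapping pairs: A & B, A & E, B & C, B & E, C & E, D & F — 6 in total.

6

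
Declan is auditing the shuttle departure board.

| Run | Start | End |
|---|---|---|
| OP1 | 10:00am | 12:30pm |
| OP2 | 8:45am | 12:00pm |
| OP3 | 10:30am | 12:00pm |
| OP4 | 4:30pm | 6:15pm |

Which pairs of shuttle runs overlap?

Sorted by start: OP2, OP1, OP3, OP4.
OP1 starts before OP2 ends → OP2 and OP1 overlap.
OP3 starts before OP2 ends → OP2 and OP3 overlap.
OP4 starts after OP2 ends.
OP3 starts before OP1 ends → OP1 and OP3 overlap.
OP4 starts after OP1 ends.
OP4 starts after OP3 ends.

OP1 & OP2, OP1 & OP3, OP2 & OP3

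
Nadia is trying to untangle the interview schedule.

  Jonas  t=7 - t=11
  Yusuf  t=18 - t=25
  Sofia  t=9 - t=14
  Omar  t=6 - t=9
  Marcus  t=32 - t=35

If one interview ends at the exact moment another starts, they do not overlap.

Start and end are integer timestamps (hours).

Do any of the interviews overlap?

Check each pair: they overlap iff neither finishes before the other starts.
Sorted by start: Omar, Jonas, Sofia, Yusuf, Marcus.
Jonas starts before Omar ends → Omar and Jonas overlap.
That's a conflict, so the schedule is not conflict-free.

Yes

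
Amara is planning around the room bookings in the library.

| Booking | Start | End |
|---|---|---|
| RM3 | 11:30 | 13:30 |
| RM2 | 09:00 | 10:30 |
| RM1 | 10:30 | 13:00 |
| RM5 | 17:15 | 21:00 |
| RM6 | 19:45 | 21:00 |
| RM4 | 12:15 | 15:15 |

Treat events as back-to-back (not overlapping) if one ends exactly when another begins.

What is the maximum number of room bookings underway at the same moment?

Sort all start/end points and keep a running count:
09:00 start RM2 → 1
10:30 end RM2 → 0
10:30 start RM1 → 1
11:30 start RM3 → 2
12:15 start RM4 → 3
13:00 end RM1 → 2
13:30 end RM3 → 1
15:15 end RM4 → 0
17:15 start RM5 → 1
19:45 start RM6 → 2
21:00 end RM5 → 1
21:00 end RM6 → 0
Peak is 3, at 12:15 (RM1, RM3, RM4).

3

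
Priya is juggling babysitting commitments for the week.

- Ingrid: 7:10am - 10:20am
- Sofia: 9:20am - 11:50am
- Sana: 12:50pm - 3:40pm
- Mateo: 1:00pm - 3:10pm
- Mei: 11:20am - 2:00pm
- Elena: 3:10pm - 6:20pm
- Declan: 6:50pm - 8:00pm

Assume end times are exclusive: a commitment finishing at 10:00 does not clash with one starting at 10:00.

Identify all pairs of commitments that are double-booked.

Sorted by start: Ingrid, Sofia, Mei, Sana, Mateo, Elena, Declan.
Sofia starts before Ingrid ends → Ingrid and Sofia overlap.
Mei starts after Ingrid ends, so nothing later overlaps Ingrid either.
Mei starts before Sofia ends → Sofia and Mei overlap.
Sana starts after Sofia ends, so nothing later overlaps Sofia either.
Sana starts before Mei ends → Mei and Sana overlap.
Mateo starts before Mei ends → Mei and Mateo overlap.
Elena starts after Mei ends, so nothing later overlaps Mei either.
Mateo starts before Sana ends → Sana and Mateo overlap.
Elena starts before Sana ends → Sana and Elena overlap.
Declan starts after Sana ends.
Elena starts exactly when Mateo ends (back-to-back, no overlap), so nothing later overlaps Mateo either.
Declan starts after Elena ends.

Elena & Sana, Ingrid & Sofia, Mateo & Mei, Mateo & Sana, Mei & Sana, Mei & Sofia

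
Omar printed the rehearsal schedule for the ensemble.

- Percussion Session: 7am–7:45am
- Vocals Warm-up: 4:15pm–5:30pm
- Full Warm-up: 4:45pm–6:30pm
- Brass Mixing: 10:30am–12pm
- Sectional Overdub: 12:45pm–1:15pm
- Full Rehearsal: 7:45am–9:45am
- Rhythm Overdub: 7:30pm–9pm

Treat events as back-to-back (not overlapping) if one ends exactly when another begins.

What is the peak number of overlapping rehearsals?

Sort all start/end points and keep a running count:
7am start Percussion Session → 1
7:45am end Percussion Session → 0
7:45am start Full Rehearsal → 1
9:45am end Full Rehearsal → 0
10:30am start Brass Mixing → 1
12pm end Brass Mixing → 0
12:45pm start Sectional Overdub → 1
1:15pm end Sectional Overdub → 0
4:15pm start Vocals Warm-up → 1
4:45pm start Full Warm-up → 2
5:30pm end Vocals Warm-up → 1
6:30pm end Full Warm-up → 0
7:30pm start Rhythm Overdub → 1
9pm end Rhythm Overdub → 0
Peak is 2, at 4:45pm (Full Warm-up, Vocals Warm-up).

2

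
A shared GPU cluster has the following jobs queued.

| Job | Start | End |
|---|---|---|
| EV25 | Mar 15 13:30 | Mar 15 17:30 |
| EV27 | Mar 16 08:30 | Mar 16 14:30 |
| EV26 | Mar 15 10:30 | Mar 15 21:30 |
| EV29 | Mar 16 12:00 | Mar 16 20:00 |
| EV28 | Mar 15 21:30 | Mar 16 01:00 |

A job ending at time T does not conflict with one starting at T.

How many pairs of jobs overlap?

2

Two intervals overlap when each starts before the other ends.
Sorted by start: EV26, EV25, EV28, EV27, EV29.
EV25 starts before EV26 ends → EV26 and EV25 overlap.
EV28 starts exactly when EV26 ends (back-to-back, no overlap); EV26 is clear from here.
EV28 starts after EV25 ends; EV25 is clear from here.
EV27 starts after EV28 ends; EV28 is clear from here.
EV29 starts before EV27 ends → EV27 and EV29 overlap.
Overlapping pairs: EV25 & EV26, EV27 & EV29 — 2 in total.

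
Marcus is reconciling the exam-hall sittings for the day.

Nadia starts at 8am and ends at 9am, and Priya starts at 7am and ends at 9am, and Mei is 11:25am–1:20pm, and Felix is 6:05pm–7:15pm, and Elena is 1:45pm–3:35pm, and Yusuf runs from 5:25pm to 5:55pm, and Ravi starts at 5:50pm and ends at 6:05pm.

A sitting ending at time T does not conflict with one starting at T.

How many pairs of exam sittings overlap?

Sorted by start: Priya, Nadia, Mei, Elena, Yusuf, Ravi, Felix.
Nadia starts before Priya ends → Priya and Nadia overlap.
Mei starts after Priya ends — done with Priya.
Mei starts after Nadia ends — done with Nadia.
Elena starts after Mei ends — done with Mei.
Yusuf starts after Elena ends — done with Elena.
Ravi starts before Yusuf ends → Yusuf and Ravi overlap.
Felix starts after Yusuf ends.
Felix starts exactly when Ravi ends (back-to-back, no overlap).
Overlapping pairs: Nadia & Priya, Ravi & Yusuf — 2 in total.

2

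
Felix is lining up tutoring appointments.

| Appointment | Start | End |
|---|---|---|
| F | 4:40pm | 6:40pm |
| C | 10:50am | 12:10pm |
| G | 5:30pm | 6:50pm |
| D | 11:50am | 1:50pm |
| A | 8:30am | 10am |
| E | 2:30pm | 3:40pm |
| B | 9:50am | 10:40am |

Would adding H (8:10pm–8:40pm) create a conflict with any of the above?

No — it doesn't clash with anything

A: ends 10am at or before H starts 8:10pm → clear.
B: ends 10:40am at or before H starts 8:10pm → clear.
C: ends 12:10pm at or before H starts 8:10pm → clear.
D: ends 1:50pm at or before H starts 8:10pm → clear.
E: ends 3:40pm at or before H starts 8:10pm → clear.
F: ends 6:40pm at or before H starts 8:10pm → clear.
G: ends 6:50pm at or before H starts 8:10pm → clear.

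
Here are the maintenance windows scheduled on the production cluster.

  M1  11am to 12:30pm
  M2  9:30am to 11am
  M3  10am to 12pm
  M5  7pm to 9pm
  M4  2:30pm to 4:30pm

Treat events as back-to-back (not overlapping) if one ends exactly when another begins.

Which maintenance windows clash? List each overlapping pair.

Sorted by start: M2, M3, M1, M4, M5.
M3 starts before M2 ends → M2 and M3 overlap.
M1 starts exactly when M2 ends (back-to-back, no overlap), so nothing later overlaps M2 either.
M1 starts before M3 ends → M3 and M1 overlap.
M4 starts after M3 ends, so nothing later overlaps M3 either.
M4 starts after M1 ends, so nothing later overlaps M1 either.
M5 starts after M4 ends.

M1 & M3, M2 & M3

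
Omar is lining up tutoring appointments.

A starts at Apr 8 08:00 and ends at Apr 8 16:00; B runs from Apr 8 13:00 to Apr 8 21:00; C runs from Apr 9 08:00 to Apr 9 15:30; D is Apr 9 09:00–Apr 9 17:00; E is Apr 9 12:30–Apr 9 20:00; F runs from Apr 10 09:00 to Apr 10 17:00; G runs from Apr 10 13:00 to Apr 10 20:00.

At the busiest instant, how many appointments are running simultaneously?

Walk through starts and ends in time order (an end at T is processed before a start at T):
Apr 8 08:00 start A → 1
Apr 8 13:00 start B → 2
Apr 8 16:00 end A → 1
Apr 8 21:00 end B → 0
Apr 9 08:00 start C → 1
Apr 9 09:00 start D → 2
Apr 9 12:30 start E → 3
Apr 9 15:30 end C → 2
Apr 9 17:00 end D → 1
Apr 9 20:00 end E → 0
Apr 10 09:00 start F → 1
Apr 10 13:00 start G → 2
Apr 10 17:00 end F → 1
Apr 10 20:00 end G → 0
Peak is 3, at Apr 9 12:30 (C, D, E).

3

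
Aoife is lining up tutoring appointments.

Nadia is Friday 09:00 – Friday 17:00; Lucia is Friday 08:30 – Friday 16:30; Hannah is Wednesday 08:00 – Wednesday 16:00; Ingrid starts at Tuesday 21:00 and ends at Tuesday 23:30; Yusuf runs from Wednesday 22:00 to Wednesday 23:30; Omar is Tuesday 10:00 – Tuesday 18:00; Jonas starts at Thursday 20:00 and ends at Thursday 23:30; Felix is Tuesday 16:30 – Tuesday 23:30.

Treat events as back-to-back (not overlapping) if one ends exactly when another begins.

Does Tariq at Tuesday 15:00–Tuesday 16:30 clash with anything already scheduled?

Yes — it overlaps Omar

Omar: starts Tuesday 10:00 before Tariq ends Tuesday 16:30, and ends Tuesday 18:00 after Tariq starts Tuesday 15:00 → overlap.
Felix: starts Tuesday 16:30 at or after Tariq ends Tuesday 16:30 → clear.
Ingrid: starts Tuesday 21:00 at or after Tariq ends Tuesday 16:30 → clear.
Hannah: starts Wednesday 08:00 at or after Tariq ends Tuesday 16:30 → clear.
Yusuf: starts Wednesday 22:00 at or after Tariq ends Tuesday 16:30 → clear.
Jonas: starts Thursday 20:00 at or after Tariq ends Tuesday 16:30 → clear.
Lucia: starts Friday 08:30 at or after Tariq ends Tuesday 16:30 → clear.
Nadia: starts Friday 09:00 at or after Tariq ends Tuesday 16:30 → clear.
Tariq overlaps Omar.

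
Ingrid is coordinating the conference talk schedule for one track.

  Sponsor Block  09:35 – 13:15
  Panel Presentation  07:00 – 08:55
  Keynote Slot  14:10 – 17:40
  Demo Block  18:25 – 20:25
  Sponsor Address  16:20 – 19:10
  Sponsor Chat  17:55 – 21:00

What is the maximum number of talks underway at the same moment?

Sort all start/end points and keep a running count:
07:00 start Panel Presentation → 1
08:55 end Panel Presentation → 0
09:35 start Sponsor Block → 1
13:15 end Sponsor Block → 0
14:10 start Keynote Slot → 1
16:20 start Sponsor Address → 2
17:40 end Keynote Slot → 1
17:55 start Sponsor Chat → 2
18:25 start Demo Block → 3
19:10 end Sponsor Address → 2
20:25 end Demo Block → 1
21:00 end Sponsor Chat → 0
Peak is 3, at 18:25 (Demo Block, Sponsor Address, Sponsor Chat).

3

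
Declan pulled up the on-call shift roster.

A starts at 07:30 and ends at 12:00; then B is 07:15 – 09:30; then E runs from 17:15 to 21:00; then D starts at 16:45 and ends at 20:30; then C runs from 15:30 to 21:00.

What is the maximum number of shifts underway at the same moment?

3

Walk through starts and ends in time order (an end at T is processed before a start at T):
07:15 start B → 1
07:30 start A → 2
09:30 end B → 1
12:00 end A → 0
15:30 start C → 1
16:45 start D → 2
17:15 start E → 3
20:30 end D → 2
21:00 end C → 1
21:00 end E → 0
Peak is 3, at 17:15 (C, D, E).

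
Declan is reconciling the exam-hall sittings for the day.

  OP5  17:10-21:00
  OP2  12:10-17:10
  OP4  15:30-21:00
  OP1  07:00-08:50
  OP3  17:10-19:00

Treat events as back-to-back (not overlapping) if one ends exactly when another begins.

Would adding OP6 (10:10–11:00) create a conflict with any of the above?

OP1: ends 08:50 at or before OP6 starts 10:10 → clear.
OP2: starts 12:10 at or after OP6 ends 11:00 → clear.
OP4: starts 15:30 at or after OP6 ends 11:00 → clear.
OP3: starts 17:10 at or after OP6 ends 11:00 → clear.
OP5: starts 17:10 at or after OP6 ends 11:00 → clear.

No — it doesn't clash with anything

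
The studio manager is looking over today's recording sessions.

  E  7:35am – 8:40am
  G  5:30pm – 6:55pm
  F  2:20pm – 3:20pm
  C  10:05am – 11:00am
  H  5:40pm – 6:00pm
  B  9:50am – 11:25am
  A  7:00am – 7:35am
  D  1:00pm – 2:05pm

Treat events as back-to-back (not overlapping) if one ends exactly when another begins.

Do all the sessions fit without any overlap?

No

Check each pair: they overlap iff neither finishes before the other starts.
Sorted by start: A, E, B, C, D, F, G, H.
E starts exactly when A ends (back-to-back, no overlap) — done with A.
B starts after E ends — done with E.
C starts before B ends → B and C overlap.
That's a conflict, so the schedule is not conflict-free.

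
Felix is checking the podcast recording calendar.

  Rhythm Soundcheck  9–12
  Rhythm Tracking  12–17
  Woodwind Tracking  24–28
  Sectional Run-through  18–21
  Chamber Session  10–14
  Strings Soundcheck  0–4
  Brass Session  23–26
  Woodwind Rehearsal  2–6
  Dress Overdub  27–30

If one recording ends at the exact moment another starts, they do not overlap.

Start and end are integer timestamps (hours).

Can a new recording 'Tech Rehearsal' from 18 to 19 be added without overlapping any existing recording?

Strings Soundcheck: ends 4 at or before Tech Rehearsal starts 18 → clear.
Woodwind Rehearsal: ends 6 at or before Tech Rehearsal starts 18 → clear.
Rhythm Soundcheck: ends 12 at or before Tech Rehearsal starts 18 → clear.
Chamber Session: ends 14 at or before Tech Rehearsal starts 18 → clear.
Rhythm Tracking: ends 17 at or before Tech Rehearsal starts 18 → clear.
Sectional Run-through: starts 18 before Tech Rehearsal ends 19, and ends 21 after Tech Rehearsal starts 18 → overlap.
Brass Session: starts 23 at or after Tech Rehearsal ends 19 → clear.
Woodwind Tracking: starts 24 at or after Tech Rehearsal ends 19 → clear.
Dress Overdub: starts 27 at or after Tech Rehearsal ends 19 → clear.
Tech Rehearsal overlaps Sectional Run-through.

No — it overlaps Sectional Run-through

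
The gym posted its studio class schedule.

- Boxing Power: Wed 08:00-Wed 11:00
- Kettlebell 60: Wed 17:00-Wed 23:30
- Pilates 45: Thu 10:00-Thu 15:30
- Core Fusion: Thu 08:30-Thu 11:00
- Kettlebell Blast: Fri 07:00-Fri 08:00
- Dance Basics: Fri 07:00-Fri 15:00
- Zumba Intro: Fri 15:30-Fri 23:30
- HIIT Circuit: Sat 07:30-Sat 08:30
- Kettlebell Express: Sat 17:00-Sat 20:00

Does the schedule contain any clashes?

Sorted by start: Boxing Power, Kettlebell 60, Core Fusion, Pilates 45, Kettlebell Blast, Dance Basics, Zumba Intro, HIIT Circuit, Kettlebell Express.
Kettlebell 60 starts after Boxing Power ends, so Boxing Power has no further overlaps.
Core Fusion starts after Kettlebell 60 ends, so Kettlebell 60 has no further overlaps.
Pilates 45 starts before Core Fusion ends → Core Fusion and Pilates 45 overlap.
That's a conflict, so the schedule is not conflict-free.

Yes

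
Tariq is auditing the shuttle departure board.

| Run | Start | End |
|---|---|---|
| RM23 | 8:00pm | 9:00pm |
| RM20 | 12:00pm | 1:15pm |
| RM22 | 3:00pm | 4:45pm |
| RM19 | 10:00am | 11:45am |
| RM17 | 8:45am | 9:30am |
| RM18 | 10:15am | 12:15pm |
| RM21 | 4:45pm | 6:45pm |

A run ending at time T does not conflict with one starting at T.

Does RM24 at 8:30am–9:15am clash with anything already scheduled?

Yes — it overlaps RM17

RM17: starts 8:45am before RM24 ends 9:15am, and ends 9:30am after RM24 starts 8:30am → overlap.
RM19: starts 10:00am at or after RM24 ends 9:15am → clear.
RM18: starts 10:15am at or after RM24 ends 9:15am → clear.
RM20: starts 12:00pm at or after RM24 ends 9:15am → clear.
RM22: starts 3:00pm at or after RM24 ends 9:15am → clear.
RM21: starts 4:45pm at or after RM24 ends 9:15am → clear.
RM23: starts 8:00pm at or after RM24 ends 9:15am → clear.
RM24 overlaps RM17.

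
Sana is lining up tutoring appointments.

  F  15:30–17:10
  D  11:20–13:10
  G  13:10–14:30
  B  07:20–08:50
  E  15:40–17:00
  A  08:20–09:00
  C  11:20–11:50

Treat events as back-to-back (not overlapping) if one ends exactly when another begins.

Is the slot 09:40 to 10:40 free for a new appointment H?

Yes — the slot is free

B: ends 08:50 at or before H starts 09:40 → clear.
A: ends 09:00 at or before H starts 09:40 → clear.
C: starts 11:20 at or after H ends 10:40 → clear.
D: starts 11:20 at or after H ends 10:40 → clear.
G: starts 13:10 at or after H ends 10:40 → clear.
F: starts 15:30 at or after H ends 10:40 → clear.
E: starts 15:40 at or after H ends 10:40 → clear.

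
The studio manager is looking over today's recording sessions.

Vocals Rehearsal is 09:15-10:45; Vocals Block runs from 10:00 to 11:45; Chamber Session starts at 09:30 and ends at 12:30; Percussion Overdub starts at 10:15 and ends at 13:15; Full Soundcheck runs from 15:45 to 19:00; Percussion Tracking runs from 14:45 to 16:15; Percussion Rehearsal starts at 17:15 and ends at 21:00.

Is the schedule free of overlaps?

No

Sorted by start: Vocals Rehearsal, Chamber Session, Vocals Block, Percussion Overdub, Percussion Tracking, Full Soundcheck, Percussion Rehearsal.
Chamber Session starts before Vocals Rehearsal ends → Vocals Rehearsal and Chamber Session overlap.
That's a conflict, so the schedule is not conflict-free.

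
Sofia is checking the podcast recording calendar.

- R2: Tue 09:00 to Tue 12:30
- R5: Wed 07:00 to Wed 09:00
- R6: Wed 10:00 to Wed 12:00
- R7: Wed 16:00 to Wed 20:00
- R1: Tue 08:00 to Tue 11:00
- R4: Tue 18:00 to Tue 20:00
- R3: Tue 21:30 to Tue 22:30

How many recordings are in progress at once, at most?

Sweep the timeline, counting +1 at each start and −1 at each end (ends before starts at a tie):
Tue 08:00 start R1 → 1
Tue 09:00 start R2 → 2
Tue 11:00 end R1 → 1
Tue 12:30 end R2 → 0
Tue 18:00 start R4 → 1
Tue 20:00 end R4 → 0
Tue 21:30 start R3 → 1
Tue 22:30 end R3 → 0
Wed 07:00 start R5 → 1
Wed 09:00 end R5 → 0
Wed 10:00 start R6 → 1
Wed 12:00 end R6 → 0
Wed 16:00 start R7 → 1
Wed 20:00 end R7 → 0
Peak is 2, at Tue 09:00 (R1, R2).

2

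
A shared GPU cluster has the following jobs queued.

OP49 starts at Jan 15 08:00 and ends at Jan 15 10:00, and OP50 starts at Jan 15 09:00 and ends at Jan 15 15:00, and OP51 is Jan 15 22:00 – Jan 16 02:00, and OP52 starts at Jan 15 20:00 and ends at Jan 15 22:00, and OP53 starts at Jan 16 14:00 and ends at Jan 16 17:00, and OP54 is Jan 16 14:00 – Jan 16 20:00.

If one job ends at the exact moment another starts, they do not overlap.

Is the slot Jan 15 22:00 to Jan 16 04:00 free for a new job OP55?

No — it overlaps OP51

OP49: ends Jan 15 10:00 at or before OP55 starts Jan 15 22:00 → clear.
OP50: ends Jan 15 15:00 at or before OP55 starts Jan 15 22:00 → clear.
OP52: ends Jan 15 22:00 at or before OP55 starts Jan 15 22:00 → clear.
OP51: starts Jan 15 22:00 before OP55 ends Jan 16 04:00, and ends Jan 16 02:00 after OP55 starts Jan 15 22:00 → overlap.
OP53: starts Jan 16 14:00 at or after OP55 ends Jan 16 04:00 → clear.
OP54: starts Jan 16 14:00 at or after OP55 ends Jan 16 04:00 → clear.
OP55 overlaps OP51.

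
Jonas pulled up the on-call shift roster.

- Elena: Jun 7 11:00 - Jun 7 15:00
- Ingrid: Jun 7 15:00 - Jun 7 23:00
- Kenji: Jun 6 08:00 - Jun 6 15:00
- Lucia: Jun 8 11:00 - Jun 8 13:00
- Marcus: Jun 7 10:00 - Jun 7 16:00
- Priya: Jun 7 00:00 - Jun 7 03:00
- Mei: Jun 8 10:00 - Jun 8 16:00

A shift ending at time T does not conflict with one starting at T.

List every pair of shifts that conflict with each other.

Check each pair: they overlap iff neither finishes before the other starts.
Sorted by start: Kenji, Priya, Marcus, Elena, Ingrid, Mei, Lucia.
Priya starts after Kenji ends; Kenji is clear from here.
Marcus starts after Priya ends; Priya is clear from here.
Elena starts before Marcus ends → Marcus and Elena overlap.
Ingrid starts before Marcus ends → Marcus and Ingrid overlap.
Mei starts after Marcus ends; Marcus is clear from here.
Ingrid starts exactly when Elena ends (back-to-back, no overlap); Elena is clear from here.
Mei starts after Ingrid ends; Ingrid is clear from here.
Lucia starts before Mei ends → Mei and Lucia overlap.

Elena & Marcus, Ingrid & Marcus, Lucia & Mei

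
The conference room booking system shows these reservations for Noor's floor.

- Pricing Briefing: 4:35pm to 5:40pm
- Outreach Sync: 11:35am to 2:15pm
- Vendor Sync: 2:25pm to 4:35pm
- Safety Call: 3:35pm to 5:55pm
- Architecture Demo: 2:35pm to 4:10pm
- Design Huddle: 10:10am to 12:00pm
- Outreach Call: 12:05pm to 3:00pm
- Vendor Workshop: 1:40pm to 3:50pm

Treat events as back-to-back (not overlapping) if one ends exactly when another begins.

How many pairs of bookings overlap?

Sorted by start: Design Huddle, Outreach Sync, Outreach Call, Vendor Workshop, Vendor Sync, Architecture Demo, Safety Call, Pricing Briefing.
Outreach Sync starts before Design Huddle ends → Design Huddle and Outreach Sync overlap.
Outreach Call starts after Design Huddle ends, so Design Huddle has no further overlaps.
Outreach Call starts before Outreach Sync ends → Outreach Sync and Outreach Call overlap.
Vendor Workshop starts before Outreach Sync ends → Outreach Sync and Vendor Workshop overlap.
Vendor Sync starts after Outreach Sync ends, so Outreach Sync has no further overlaps.
Vendor Workshop starts before Outreach Call ends → Outreach Call and Vendor Workshop overlap.
Vendor Sync starts before Outreach Call ends → Outreach Call and Vendor Sync overlap.
Architecture Demo starts before Outreach Call ends → Outreach Call and Architecture Demo overlap.
Safety Call starts after Outreach Call ends, so Outreach Call has no further overlaps.
Vendor Sync starts before Vendor Workshop ends → Vendor Workshop and Vendor Sync overlap.
Architecture Demo starts before Vendor Workshop ends → Vendor Workshop and Architecture Demo overlap.
Safety Call starts before Vendor Workshop ends → Vendor Workshop and Safety Call overlap.
Pricing Briefing starts after Vendor Workshop ends.
Architecture Demo starts before Vendor Sync ends → Vendor Sync and Architecture Demo overlap.
Safety Call starts before Vendor Sync ends → Vendor Sync and Safety Call overlap.
Pricing Briefing starts exactly when Vendor Sync ends (back-to-back, no overlap).
Safety Call starts before Architecture Demo ends → Architecture Demo and Safety Call overlap.
Pricing Briefing starts after Architecture Demo ends.
Pricing Briefing starts before Safety Call ends → Safety Call and Pricing Briefing overlap.
Overlapping pairs: Architecture Demo & Outreach Call, Architecture Demo & Safety Call, Architecture Demo & Vendor Sync, Architecture Demo & Vendor Workshop, Design Huddle & Outreach Sync, Outreach Call & Outreach Sync, Outreach Call & Vendor Sync, Outreach Call & Vendor Workshop, Outreach Sync & Vendor Workshop, Pricing Briefing & Safety Call, Safety Call & Vendor Sync, Safety Call & Vendor Workshop, Vendor Sync & Vendor Workshop — 13 in total.

13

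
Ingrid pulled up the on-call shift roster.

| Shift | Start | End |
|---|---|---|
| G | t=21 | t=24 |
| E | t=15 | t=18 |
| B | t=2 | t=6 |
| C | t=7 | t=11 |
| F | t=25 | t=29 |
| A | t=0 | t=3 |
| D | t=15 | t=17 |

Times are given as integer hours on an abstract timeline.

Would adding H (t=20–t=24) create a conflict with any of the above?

A: ends t=3 at or before H starts t=20 → clear.
B: ends t=6 at or before H starts t=20 → clear.
C: ends t=11 at or before H starts t=20 → clear.
D: ends t=17 at or before H starts t=20 → clear.
E: ends t=18 at or before H starts t=20 → clear.
G: starts t=21 before H ends t=24, and ends t=24 after H starts t=20 → overlap.
F: starts t=25 at or after H ends t=24 → clear.
H overlaps G.

Yes — it overlaps G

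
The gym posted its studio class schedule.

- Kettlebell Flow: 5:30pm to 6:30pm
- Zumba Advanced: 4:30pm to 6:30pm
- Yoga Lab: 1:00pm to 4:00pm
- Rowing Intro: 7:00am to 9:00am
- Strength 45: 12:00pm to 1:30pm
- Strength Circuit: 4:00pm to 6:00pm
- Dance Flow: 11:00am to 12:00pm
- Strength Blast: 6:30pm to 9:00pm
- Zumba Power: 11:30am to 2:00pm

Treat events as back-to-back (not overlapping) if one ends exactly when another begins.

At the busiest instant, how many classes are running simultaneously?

3

Sweep the timeline, counting +1 at each start and −1 at each end (ends before starts at a tie):
7:00am start Rowing Intro → 1
9:00am end Rowing Intro → 0
11:00am start Dance Flow → 1
11:30am start Zumba Power → 2
12:00pm end Dance Flow → 1
12:00pm start Strength 45 → 2
1:00pm start Yoga Lab → 3
1:30pm end Strength 45 → 2
2:00pm end Zumba Power → 1
4:00pm end Yoga Lab → 0
4:00pm start Strength Circuit → 1
4:30pm start Zumba Advanced → 2
5:30pm start Kettlebell Flow → 3
6:00pm end Strength Circuit → 2
6:30pm end Kettlebell Flow → 1
6:30pm end Zumba Advanced → 0
6:30pm start Strength Blast → 1
9:00pm end Strength Blast → 0
Peak is 3, at 1:00pm (Strength 45, Yoga Lab, Zumba Power).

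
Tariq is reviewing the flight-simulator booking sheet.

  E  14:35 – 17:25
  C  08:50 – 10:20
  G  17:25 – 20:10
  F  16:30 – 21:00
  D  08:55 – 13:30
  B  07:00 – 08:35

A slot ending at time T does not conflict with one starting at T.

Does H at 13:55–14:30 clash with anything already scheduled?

B: ends 08:35 at or before H starts 13:55 → clear.
C: ends 10:20 at or before H starts 13:55 → clear.
D: ends 13:30 at or before H starts 13:55 → clear.
E: starts 14:35 at or after H ends 14:30 → clear.
F: starts 16:30 at or after H ends 14:30 → clear.
G: starts 17:25 at or after H ends 14:30 → clear.

No — it doesn't clash with anything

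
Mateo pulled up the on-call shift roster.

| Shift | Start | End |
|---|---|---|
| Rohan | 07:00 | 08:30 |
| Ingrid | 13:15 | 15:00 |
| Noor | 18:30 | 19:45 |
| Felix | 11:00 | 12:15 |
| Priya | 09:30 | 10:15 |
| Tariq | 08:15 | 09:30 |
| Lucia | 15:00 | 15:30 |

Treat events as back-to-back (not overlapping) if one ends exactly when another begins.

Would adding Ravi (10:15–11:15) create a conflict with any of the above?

Rohan: ends 08:30 at or before Ravi starts 10:15 → clear.
Tariq: ends 09:30 at or before Ravi starts 10:15 → clear.
Priya: ends 10:15 at or before Ravi starts 10:15 → clear.
Felix: starts 11:00 before Ravi ends 11:15, and ends 12:15 after Ravi starts 10:15 → overlap.
Ingrid: starts 13:15 at or after Ravi ends 11:15 → clear.
Lucia: starts 15:00 at or after Ravi ends 11:15 → clear.
Noor: starts 18:30 at or after Ravi ends 11:15 → clear.
Ravi overlaps Felix.

Yes — it overlaps Felix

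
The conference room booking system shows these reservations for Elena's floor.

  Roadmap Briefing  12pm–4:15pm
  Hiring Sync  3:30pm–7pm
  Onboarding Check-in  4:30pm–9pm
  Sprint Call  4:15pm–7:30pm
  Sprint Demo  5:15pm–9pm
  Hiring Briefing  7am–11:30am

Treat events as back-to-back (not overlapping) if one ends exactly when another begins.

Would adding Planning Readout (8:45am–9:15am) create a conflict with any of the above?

Hiring Briefing: starts 7am before Planning Readout ends 9:15am, and ends 11:30am after Planning Readout starts 8:45am → overlap.
Roadmap Briefing: starts 12pm at or after Planning Readout ends 9:15am → clear.
Hiring Sync: starts 3:30pm at or after Planning Readout ends 9:15am → clear.
Sprint Call: starts 4:15pm at or after Planning Readout ends 9:15am → clear.
Onboarding Check-in: starts 4:30pm at or after Planning Readout ends 9:15am → clear.
Sprint Demo: starts 5:15pm at or after Planning Readout ends 9:15am → clear.
Planning Readout overlaps Hiring Briefing.

Yes — it overlaps Hiring Briefing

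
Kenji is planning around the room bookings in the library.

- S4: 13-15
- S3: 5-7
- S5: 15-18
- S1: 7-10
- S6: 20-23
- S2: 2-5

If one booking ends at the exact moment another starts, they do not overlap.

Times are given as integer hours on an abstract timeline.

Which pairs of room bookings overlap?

Sorted by start: S2, S3, S1, S4, S5, S6.
S3 starts exactly when S2 ends (back-to-back, no overlap) — done with S2.
S1 starts exactly when S3 ends (back-to-back, no overlap) — done with S3.
S4 starts after S1 ends — done with S1.
S5 starts exactly when S4 ends (back-to-back, no overlap) — done with S4.
S6 starts after S5 ends.

no conflicts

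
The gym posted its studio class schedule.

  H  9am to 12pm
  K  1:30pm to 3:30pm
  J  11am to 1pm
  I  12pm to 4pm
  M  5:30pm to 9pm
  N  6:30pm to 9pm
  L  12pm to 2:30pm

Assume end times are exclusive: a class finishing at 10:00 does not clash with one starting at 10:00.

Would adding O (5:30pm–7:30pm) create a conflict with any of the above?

H: ends 12pm at or before O starts 5:30pm → clear.
J: ends 1pm at or before O starts 5:30pm → clear.
I: ends 4pm at or before O starts 5:30pm → clear.
L: ends 2:30pm at or before O starts 5:30pm → clear.
K: ends 3:30pm at or before O starts 5:30pm → clear.
M: starts 5:30pm before O ends 7:30pm, and ends 9pm after O starts 5:30pm → overlap.
N: starts 6:30pm before O ends 7:30pm, and ends 9pm after O starts 5:30pm → overlap.
O overlaps M, N.

Yes — it overlaps M, N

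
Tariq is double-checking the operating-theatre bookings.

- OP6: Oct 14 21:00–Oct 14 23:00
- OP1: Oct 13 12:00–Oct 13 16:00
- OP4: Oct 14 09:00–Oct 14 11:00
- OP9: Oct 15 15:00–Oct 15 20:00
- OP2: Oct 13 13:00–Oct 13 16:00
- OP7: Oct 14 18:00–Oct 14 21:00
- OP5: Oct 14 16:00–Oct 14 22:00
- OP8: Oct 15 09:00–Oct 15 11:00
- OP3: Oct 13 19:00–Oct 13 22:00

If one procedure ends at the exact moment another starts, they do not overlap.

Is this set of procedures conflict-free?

Sorted by start: OP1, OP2, OP3, OP4, OP5, OP7, OP6, OP8, OP9.
OP2 starts before OP1 ends → OP1 and OP2 overlap.
That's a conflict, so the schedule is not conflict-free.

No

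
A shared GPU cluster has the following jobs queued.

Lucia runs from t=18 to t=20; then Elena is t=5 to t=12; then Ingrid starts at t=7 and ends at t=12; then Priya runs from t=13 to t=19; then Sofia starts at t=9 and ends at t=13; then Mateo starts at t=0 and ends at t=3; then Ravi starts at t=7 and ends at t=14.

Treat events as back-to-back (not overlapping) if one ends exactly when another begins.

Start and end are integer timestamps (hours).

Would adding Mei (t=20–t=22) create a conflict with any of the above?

Mateo: ends t=3 at or before Mei starts t=20 → clear.
Elena: ends t=12 at or before Mei starts t=20 → clear.
Ingrid: ends t=12 at or before Mei starts t=20 → clear.
Ravi: ends t=14 at or before Mei starts t=20 → clear.
Sofia: ends t=13 at or before Mei starts t=20 → clear.
Priya: ends t=19 at or before Mei starts t=20 → clear.
Lucia: ends t=20 at or before Mei starts t=20 → clear.

No — it doesn't clash with anything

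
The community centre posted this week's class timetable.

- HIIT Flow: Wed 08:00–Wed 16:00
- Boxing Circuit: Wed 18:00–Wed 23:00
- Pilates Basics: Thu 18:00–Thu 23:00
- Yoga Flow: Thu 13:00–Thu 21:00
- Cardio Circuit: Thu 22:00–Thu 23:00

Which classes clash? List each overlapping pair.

Sorted by start: HIIT Flow, Boxing Circuit, Yoga Flow, Pilates Basics, Cardio Circuit.
Boxing Circuit starts after HIIT Flow ends — done with HIIT Flow.
Yoga Flow starts after Boxing Circuit ends — done with Boxing Circuit.
Pilates Basics starts before Yoga Flow ends → Yoga Flow and Pilates Basics overlap.
Cardio Circuit starts after Yoga Flow ends.
Cardio Circuit starts before Pilates Basics ends → Pilates Basics and Cardio Circuit overlap.

Cardio Circuit & Pilates Basics, Pilates Basics & Yoga Flow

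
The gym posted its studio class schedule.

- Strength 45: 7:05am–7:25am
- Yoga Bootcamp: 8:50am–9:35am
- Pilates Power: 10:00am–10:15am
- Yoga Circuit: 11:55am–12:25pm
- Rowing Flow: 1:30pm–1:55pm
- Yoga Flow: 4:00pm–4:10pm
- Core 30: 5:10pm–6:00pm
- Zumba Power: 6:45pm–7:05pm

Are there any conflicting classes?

No

Sorted by start: Strength 45, Yoga Bootcamp, Pilates Power, Yoga Circuit, Rowing Flow, Yoga Flow, Core 30, Zumba Power.
Yoga Bootcamp starts after Strength 45 ends — done with Strength 45.
Pilates Power starts after Yoga Bootcamp ends — done with Yoga Bootcamp.
Yoga Circuit starts after Pilates Power ends — done with Pilates Power.
Rowing Flow starts after Yoga Circuit ends — done with Yoga Circuit.
Yoga Flow starts after Rowing Flow ends — done with Rowing Flow.
Core 30 starts after Yoga Flow ends — done with Yoga Flow.
Zumba Power starts after Core 30 ends.
Every pair is clear; the schedule has no overlaps.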